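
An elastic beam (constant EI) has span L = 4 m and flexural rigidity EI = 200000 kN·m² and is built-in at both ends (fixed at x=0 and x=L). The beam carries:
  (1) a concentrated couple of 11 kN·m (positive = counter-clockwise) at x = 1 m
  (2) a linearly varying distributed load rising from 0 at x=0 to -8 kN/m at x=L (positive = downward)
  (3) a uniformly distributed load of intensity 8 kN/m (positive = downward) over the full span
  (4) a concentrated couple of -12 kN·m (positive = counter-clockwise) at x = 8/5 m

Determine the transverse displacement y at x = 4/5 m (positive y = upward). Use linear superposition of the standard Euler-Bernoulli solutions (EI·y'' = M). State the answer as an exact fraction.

Load 1 — applied couple M₀=11 kN·m at a=1 m (b=L-a=3):
  y_1 = (R_Ax³/6 - M_Ax²/2)/EI  [x≤a] with R_A=99/32, M_A=-33/16 = ((99/32)·(4/5)³/6 - (-33/16)·(4/5)²/2)/200000 = 231/50000000 m
Load 2 — triangular load w₀=-8 kN/m (0→w₀ over full span):
  y_2 = -w₀x²(L-x)²(x+2L)/(120LEI) = -(-8)·(4/5)²·(4-(4/5))²·((4/5)+2·4)/(120·4·200000) = 704/146484375 m
Load 3 — uniform load w=8 kN/m over full span:
  y_3 = -wx²(L-x)²/(24EI) = -8·(4/5)²·(4-(4/5))²/(24·200000) = -64/5859375 m
Load 4 — applied couple M₀=-12 kN·m at a=8/5 m (b=L-a=12/5):
  y_4 = (R_Ax³/6 - M_Ax²/2)/EI  [x≤a] with R_A=-108/25, M_A=-36/25 = ((-108/25)·(4/5)³/6 - (-36/25)·(4/5)²/2)/200000 = 9/19531250 m
Superposition: y = Σ y_i = -19423/18750000000 m ≈ -0.000001 m

y(4/5) = -19423/18750000000 m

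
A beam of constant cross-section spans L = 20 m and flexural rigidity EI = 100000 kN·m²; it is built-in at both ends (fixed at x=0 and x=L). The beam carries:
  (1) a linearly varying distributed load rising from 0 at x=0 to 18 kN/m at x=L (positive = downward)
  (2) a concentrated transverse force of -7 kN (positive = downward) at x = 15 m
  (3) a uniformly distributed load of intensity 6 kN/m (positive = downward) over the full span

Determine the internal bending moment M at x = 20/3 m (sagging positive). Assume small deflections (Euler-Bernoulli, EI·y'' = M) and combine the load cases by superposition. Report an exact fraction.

M(20/3) = 20375/144 kN·m

Load 1 — triangular load w₀=18 kN/m (0→w₀ over full span):
  M_1 = 3w₀Lx/20 - w₀L²/30 - w₀x³/(6L) = 3·18·20·(20/3)/20 - 18·20²/30 - 18·(20/3)³/(6·20) = 680/9 kN·m
Load 2 — point force P=-7 kN at a=15 m (b=L-a=5):
  M_2 = Pb²(3a+b)x/L³ - Pab²/L²  [x≤a] = (-7)·5²·(3·15+5)·(20/3)/20³ - (-7)·15·5²/20² = -35/48 kN·m
Load 3 — uniform load w=6 kN/m over full span:
  M_3 = wLx/2 - wL²/12 - wx²/2 = 6·20·(20/3)/2 - 6·20²/12 - 6·(20/3)²/2 = 200/3 kN·m
Superposition: M = Σ M_i = 20375/144 kN·m ≈ 141.493056 kN·m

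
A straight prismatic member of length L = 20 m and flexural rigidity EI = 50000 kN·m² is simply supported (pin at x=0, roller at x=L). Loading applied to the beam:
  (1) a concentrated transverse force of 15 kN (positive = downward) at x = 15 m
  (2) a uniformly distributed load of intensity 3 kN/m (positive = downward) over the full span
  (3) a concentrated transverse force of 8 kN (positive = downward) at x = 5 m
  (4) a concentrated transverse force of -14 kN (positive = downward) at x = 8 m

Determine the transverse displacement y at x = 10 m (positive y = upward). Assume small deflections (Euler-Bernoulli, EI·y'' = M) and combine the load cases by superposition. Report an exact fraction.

y(10) = -26731/200000 m

Load 1 — point force P=15 kN at a=15 m (b=L-a=5):
  y_1 = -Pbx(L²-b²-x²)/(6LEI)  [x≤a] = -15·5·10·(20²-5²-10²)/(6·20·50000) = -11/320 m
Load 2 — uniform load w=3 kN/m over full span:
  y_2 = -wx(L³-2Lx²+x³)/(24EI) = -3·10·(20³-2·20·10²+10³)/(24·50000) = -1/8 m
Load 3 — point force P=8 kN at a=5 m (b=L-a=15):
  y_3 = -Pa(L-x)(2Lx-a²-x²)/(6LEI)  [x>a] = -8·5·(20-10)·(2·20·10-5²-10²)/(6·20·50000) = -11/600 m
Load 4 — point force P=-14 kN at a=8 m (b=L-a=12):
  y_4 = -Pa(L-x)(2Lx-a²-x²)/(6LEI)  [x>a] = -(-14)·8·(20-10)·(2·20·10-8²-10²)/(6·20·50000) = 413/9375 m
Superposition: y = Σ y_i = -26731/200000 m ≈ -0.133655 m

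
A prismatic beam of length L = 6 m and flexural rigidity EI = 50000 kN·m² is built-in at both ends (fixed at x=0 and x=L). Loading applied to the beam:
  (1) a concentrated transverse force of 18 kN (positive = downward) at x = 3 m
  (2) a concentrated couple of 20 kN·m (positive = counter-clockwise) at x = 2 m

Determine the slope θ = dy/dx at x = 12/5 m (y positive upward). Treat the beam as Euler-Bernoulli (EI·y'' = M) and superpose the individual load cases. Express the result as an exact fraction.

θ(12/5) = -21/625000 rad

Load 1 — point force P=18 kN at a=3 m (b=L-a=3):
  θ_1 = -Pb²x(2aL-(3a+b)x)/(2L³EI)  [x≤a] = -18·3²·(12/5)·(2·3·6-(3·3+3)·(12/5))/(2·6³·50000) = -81/625000 rad
Load 2 — applied couple M₀=20 kN·m at a=2 m (b=L-a=4):
  θ_2 = (R_Ax²/2 - M_Ax - M₀(x-a))/EI  [x>a] with R_A=40/9, M_A=0 = ((40/9)·(12/5)²/2 - 0·(12/5) - 20·((12/5)-2))/50000 = 3/31250 rad
Superposition: θ = Σ θ_i = -21/625000 rad ≈ -0.000034 rad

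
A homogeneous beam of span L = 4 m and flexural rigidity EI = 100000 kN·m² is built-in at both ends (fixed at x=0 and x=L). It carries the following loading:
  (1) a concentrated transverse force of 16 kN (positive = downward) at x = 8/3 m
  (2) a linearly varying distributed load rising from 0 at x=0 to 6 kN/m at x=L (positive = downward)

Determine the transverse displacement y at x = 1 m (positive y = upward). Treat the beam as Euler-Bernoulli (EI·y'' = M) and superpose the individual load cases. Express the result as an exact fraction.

y(1) = -17441/648000000 m

Load 1 — point force P=16 kN at a=8/3 m (b=L-a=4/3):
  y_1 = -Pb²x²(3aL-(3a+b)x)/(6L³EI)  [x≤a] = -16·(4/3)²·1²·(3·(8/3)·4-(3·(8/3)+(4/3))·1)/(6·4³·100000) = -17/1012500 m
Load 2 — triangular load w₀=6 kN/m (0→w₀ over full span):
  y_2 = -w₀x²(L-x)²(x+2L)/(120LEI) = -6·1²·(4-1)²·(1+2·4)/(120·4·100000) = -81/8000000 m
Superposition: y = Σ y_i = -17441/648000000 m ≈ -0.000027 m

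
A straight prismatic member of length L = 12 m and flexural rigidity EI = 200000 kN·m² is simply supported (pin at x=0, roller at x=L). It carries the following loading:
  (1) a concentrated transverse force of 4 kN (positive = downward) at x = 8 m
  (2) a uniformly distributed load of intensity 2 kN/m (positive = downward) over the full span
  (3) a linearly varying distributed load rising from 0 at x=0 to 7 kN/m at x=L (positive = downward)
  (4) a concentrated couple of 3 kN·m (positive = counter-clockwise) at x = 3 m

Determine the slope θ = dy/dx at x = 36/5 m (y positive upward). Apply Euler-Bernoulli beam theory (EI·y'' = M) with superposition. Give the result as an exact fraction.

θ(36/5) = 4909777/9000000000 rad

Load 1 — point force P=4 kN at a=8 m (b=L-a=4):
  θ_1 = -Pb(L²-b²-3x²)/(6LEI)  [x≤a] = -4·4·(12²-4²-3·(36/5)²)/(6·12·200000) = 43/1406250 rad
Load 2 — uniform load w=2 kN/m over full span:
  θ_2 = -w(L³-6Lx²+4x³)/(24EI) = -2·(12³-6·12·(36/5)²+4·(36/5)³)/(24·200000) = 333/1562500 rad
Load 3 — triangular load w₀=7 kN/m (0→w₀ over full span):
  θ_3 = -w₀(7L⁴-30L²x²+15x⁴)/(360LEI) = -7·(7·12⁴-30·12²·(36/5)²+15·(36/5)⁴)/(360·12·200000) = 609/1953125 rad
Load 4 — applied couple M₀=3 kN·m at a=3 m (b=L-a=9):
  θ_4 = (M₀x²/(2L)-M₀(x-a)+C₁)/EI  [x>a] with C₁=M₀(3b²-L²)/(6L)=33/8 = (3·(36/5)²/(2·12)-3·((36/5)-3)+(33/8))/200000 = -399/40000000 rad
Superposition: θ = Σ θ_i = 4909777/9000000000 rad ≈ 0.000546 rad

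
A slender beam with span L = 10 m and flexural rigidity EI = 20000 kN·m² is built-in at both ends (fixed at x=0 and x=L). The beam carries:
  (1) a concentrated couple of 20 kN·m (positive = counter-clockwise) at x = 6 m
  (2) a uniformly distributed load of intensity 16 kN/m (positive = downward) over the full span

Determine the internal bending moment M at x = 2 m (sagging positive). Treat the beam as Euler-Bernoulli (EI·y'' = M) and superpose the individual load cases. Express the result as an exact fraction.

M(2) = -448/75 kN·m

Load 1 — applied couple M₀=20 kN·m at a=6 m (b=L-a=4):
  M_1 = R_Ax - M_A  [x≤a] with R_A=72/25, M_A=32/5 = (72/25)·2 - (32/5) = -16/25 kN·m
Load 2 — uniform load w=16 kN/m over full span:
  M_2 = wLx/2 - wL²/12 - wx²/2 = 16·10·2/2 - 16·10²/12 - 16·2²/2 = -16/3 kN·m
Superposition: M = Σ M_i = -448/75 kN·m ≈ -5.973333 kN·m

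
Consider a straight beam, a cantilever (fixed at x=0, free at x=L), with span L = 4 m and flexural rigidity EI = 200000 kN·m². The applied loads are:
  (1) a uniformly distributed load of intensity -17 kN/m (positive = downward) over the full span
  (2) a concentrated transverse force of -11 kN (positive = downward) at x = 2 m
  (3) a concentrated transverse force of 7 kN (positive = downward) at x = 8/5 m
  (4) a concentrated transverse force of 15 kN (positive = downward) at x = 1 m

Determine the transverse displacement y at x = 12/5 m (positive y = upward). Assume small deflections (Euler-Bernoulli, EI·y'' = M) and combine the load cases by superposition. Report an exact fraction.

y(12/5) = 330521/250000000 m

Load 1 — uniform load w=-17 kN/m over full span:
  y_1 = -wx²(x²-4Lx+6L²)/(24EI) = -(-17)·(12/5)²·((12/5)²-4·4·(12/5)+6·4²)/(24·200000) = 5049/3906250 m
Load 2 — point force P=-11 kN at a=2 m (b=L-a=2):
  y_2 = -Pa²(3x-a)/(6EI)  [x>a] = -(-11)·2²·(3·(12/5)-2)/(6·200000) = 143/750000 m
Load 3 — point force P=7 kN at a=8/5 m (b=L-a=12/5):
  y_3 = -Pa²(3x-a)/(6EI)  [x>a] = -7·(8/5)²·(3·(12/5)-(8/5))/(6·200000) = -98/1171875 m
Load 4 — point force P=15 kN at a=1 m (b=L-a=3):
  y_4 = -Pa²(3x-a)/(6EI)  [x>a] = -15·1²·(3·(12/5)-1)/(6·200000) = -31/400000 m
Superposition: y = Σ y_i = 330521/250000000 m ≈ 0.001322 m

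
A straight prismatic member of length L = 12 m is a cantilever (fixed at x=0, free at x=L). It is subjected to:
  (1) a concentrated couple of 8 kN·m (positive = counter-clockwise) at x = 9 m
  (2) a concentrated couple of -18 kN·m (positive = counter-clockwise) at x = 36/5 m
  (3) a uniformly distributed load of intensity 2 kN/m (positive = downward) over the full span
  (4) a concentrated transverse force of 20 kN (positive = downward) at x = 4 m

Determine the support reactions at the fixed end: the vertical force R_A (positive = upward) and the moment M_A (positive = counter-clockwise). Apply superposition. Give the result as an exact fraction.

Load 1 — applied couple M₀=8 kN·m at a=9 m (b=L-a=3):
  R_A = 0 kN
  M_A = -M₀ = -8 kN·m
Load 2 — applied couple M₀=-18 kN·m at a=36/5 m (b=L-a=24/5):
  R_A = 0 kN
  M_A = -M₀ = -(-18) = 18 kN·m
Load 3 — uniform load w=2 kN/m over full span:
  R_A = wL = 2·12 = 24 kN
  M_A = wL²/2 = 2·12²/2 = 144 kN·m
Load 4 — point force P=20 kN at a=4 m (b=L-a=8):
  R_A = P = 20 kN
  M_A = Pa = 20·4 = 80 kN·m
Superposition: R_A = 44 kN, M_A = 234 kN·m

R_A = 44 kN, M_A = 234 kN·m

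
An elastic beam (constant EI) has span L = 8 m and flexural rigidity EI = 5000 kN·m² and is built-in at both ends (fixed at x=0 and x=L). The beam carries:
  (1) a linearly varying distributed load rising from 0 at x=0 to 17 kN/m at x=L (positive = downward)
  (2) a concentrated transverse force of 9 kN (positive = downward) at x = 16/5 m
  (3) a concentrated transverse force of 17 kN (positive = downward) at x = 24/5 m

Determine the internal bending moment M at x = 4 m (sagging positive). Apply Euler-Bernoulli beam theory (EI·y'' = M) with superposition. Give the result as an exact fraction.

M(4) = 2948/75 kN·m

Load 1 — triangular load w₀=17 kN/m (0→w₀ over full span):
  M_1 = 3w₀Lx/20 - w₀L²/30 - w₀x³/(6L) = 3·17·8·4/20 - 17·8²/30 - 17·4³/(6·8) = 68/3 kN·m
Load 2 — point force P=9 kN at a=16/5 m (b=L-a=24/5):
  M_2 = Pa²(a+3b)(L-x)/L³ - Pa²b/L²  [x>a] = 9·(16/5)²·((16/5)+3·(24/5))·(8-4)/8³ - 9·(16/5)²·(24/5)/8² = 144/25 kN·m
Load 3 — point force P=17 kN at a=24/5 m (b=L-a=16/5):
  M_3 = Pb²(3a+b)x/L³ - Pab²/L²  [x≤a] = 17·(16/5)²·(3·(24/5)+(16/5))·4/8³ - 17·(24/5)·(16/5)²/8² = 272/25 kN·m
Superposition: M = Σ M_i = 2948/75 kN·m ≈ 39.306667 kN·m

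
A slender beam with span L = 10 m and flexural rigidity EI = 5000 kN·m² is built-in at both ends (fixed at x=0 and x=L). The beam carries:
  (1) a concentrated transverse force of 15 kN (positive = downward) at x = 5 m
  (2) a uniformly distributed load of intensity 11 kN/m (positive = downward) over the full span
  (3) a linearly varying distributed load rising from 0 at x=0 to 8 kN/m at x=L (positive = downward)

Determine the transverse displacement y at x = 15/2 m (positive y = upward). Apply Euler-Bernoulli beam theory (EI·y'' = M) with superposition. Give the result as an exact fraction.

Load 1 — point force P=15 kN at a=5 m (b=L-a=5):
  y_1 = -Pa²(L-x)²(3bL-(3b+a)(L-x))/(6L³EI)  [x>a] = -15·5²·(10-(15/2))²·(3·5·10-(3·5+5)·(10-(15/2)))/(6·10³·5000) = -1/128 m
Load 2 — uniform load w=11 kN/m over full span:
  y_2 = -wx²(L-x)²/(24EI) = -11·(15/2)²·(10-(15/2))²/(24·5000) = -33/1024 m
Load 3 — triangular load w₀=8 kN/m (0→w₀ over full span):
  y_3 = -w₀x²(L-x)²(x+2L)/(120LEI) = -8·(15/2)²·(10-(15/2))²·((15/2)+2·10)/(120·10·5000) = -33/2560 m
Superposition: y = Σ y_i = -271/5120 m ≈ -0.052930 m

y(15/2) = -271/5120 m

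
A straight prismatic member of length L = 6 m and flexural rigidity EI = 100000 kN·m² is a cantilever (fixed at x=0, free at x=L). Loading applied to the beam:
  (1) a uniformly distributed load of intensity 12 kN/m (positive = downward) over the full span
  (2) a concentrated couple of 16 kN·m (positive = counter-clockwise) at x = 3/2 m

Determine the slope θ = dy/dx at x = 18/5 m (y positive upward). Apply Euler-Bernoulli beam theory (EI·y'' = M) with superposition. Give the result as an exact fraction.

Load 1 — uniform load w=12 kN/m over full span:
  θ_1 = -wx(x²-3Lx+3L²)/(6EI) = -12·(18/5)·((18/5)²-3·6·(18/5)+3·6²)/(6·100000) = -3159/781250 rad
Load 2 — applied couple M₀=16 kN·m at a=3/2 m (b=L-a=9/2):
  θ_2 = M₀a/EI  [x>a] = 16·(3/2)/100000 = 3/12500 rad
Superposition: θ = Σ θ_i = -5943/1562500 rad ≈ -0.003804 rad

θ(18/5) = -5943/1562500 rad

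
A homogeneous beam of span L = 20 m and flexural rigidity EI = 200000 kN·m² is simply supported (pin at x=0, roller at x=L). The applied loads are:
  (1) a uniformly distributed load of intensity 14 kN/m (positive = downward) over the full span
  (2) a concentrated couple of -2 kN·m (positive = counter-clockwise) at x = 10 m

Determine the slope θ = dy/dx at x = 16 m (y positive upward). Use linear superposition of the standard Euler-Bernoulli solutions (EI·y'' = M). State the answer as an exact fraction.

θ(16) = 55453/3000000 rad

Load 1 — uniform load w=14 kN/m over full span:
  θ_1 = -w(L³-6Lx²+4x³)/(24EI) = -14·(20³-6·20·16²+4·16³)/(24·200000) = 231/12500 rad
Load 2 — applied couple M₀=-2 kN·m at a=10 m (b=L-a=10):
  θ_2 = (M₀x²/(2L)-M₀(x-a)+C₁)/EI  [x>a] with C₁=M₀(3b²-L²)/(6L)=5/3 = ((-2)·16²/(2·20)-(-2)·(16-10)+(5/3))/200000 = 13/3000000 rad
Superposition: θ = Σ θ_i = 55453/3000000 rad ≈ 0.018484 rad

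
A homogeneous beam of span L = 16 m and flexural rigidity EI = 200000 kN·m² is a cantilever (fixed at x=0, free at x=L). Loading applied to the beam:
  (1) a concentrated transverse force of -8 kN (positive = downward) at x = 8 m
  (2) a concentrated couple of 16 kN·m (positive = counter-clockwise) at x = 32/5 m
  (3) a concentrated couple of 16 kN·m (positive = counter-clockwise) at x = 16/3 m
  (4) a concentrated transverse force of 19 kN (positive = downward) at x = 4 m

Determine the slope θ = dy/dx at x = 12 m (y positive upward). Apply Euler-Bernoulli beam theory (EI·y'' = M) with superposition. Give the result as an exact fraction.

Load 1 — point force P=-8 kN at a=8 m (b=L-a=8):
  θ_1 = -Pa²/(2EI)  [x>a] = -(-8)·8²/(2·200000) = 4/3125 rad
Load 2 — applied couple M₀=16 kN·m at a=32/5 m (b=L-a=48/5):
  θ_2 = M₀a/EI  [x>a] = 16·(32/5)/200000 = 8/15625 rad
Load 3 — applied couple M₀=16 kN·m at a=16/3 m (b=L-a=32/3):
  θ_3 = M₀a/EI  [x>a] = 16·(16/3)/200000 = 4/9375 rad
Load 4 — point force P=19 kN at a=4 m (b=L-a=12):
  θ_4 = -Pa²/(2EI)  [x>a] = -19·4²/(2·200000) = -19/25000 rad
Superposition: θ = Σ θ_i = 547/375000 rad ≈ 0.001459 rad

θ(12) = 547/375000 rad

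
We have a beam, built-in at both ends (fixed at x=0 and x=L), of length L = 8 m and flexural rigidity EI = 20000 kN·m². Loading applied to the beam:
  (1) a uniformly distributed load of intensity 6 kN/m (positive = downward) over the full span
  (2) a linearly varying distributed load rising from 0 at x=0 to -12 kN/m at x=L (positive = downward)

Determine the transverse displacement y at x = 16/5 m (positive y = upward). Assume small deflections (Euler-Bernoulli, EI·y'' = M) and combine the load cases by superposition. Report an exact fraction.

Load 1 — uniform load w=6 kN/m over full span:
  y_1 = -wx²(L-x)²/(24EI) = -6·(16/5)²·(8-(16/5))²/(24·20000) = -1152/390625 m
Load 2 — triangular load w₀=-12 kN/m (0→w₀ over full span):
  y_2 = -w₀x²(L-x)²(x+2L)/(120LEI) = -(-12)·(16/5)²·(8-(16/5))²·((16/5)+2·8)/(120·8·20000) = 27648/9765625 m
Superposition: y = Σ y_i = -1152/9765625 m ≈ -0.000118 m

y(16/5) = -1152/9765625 m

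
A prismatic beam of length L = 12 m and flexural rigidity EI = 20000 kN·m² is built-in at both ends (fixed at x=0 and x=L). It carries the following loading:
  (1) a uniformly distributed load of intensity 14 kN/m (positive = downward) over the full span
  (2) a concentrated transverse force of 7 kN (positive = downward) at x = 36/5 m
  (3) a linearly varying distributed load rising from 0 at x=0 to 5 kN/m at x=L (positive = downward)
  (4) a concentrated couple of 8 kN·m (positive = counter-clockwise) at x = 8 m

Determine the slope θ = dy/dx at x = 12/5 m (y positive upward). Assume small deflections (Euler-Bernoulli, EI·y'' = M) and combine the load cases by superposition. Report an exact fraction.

Load 1 — uniform load w=14 kN/m over full span:
  θ_1 = -wx(L-x)(L-2x)/(12EI) = -14·(12/5)·(12-(12/5))·(12-2·(12/5))/(12·20000) = -756/78125 rad
Load 2 — point force P=7 kN at a=36/5 m (b=L-a=24/5):
  θ_2 = -Pb²x(2aL-(3a+b)x)/(2L³EI)  [x≤a] = -7·(24/5)²·(12/5)·(2·(36/5)·12-(3·(36/5)+(24/5))·(12/5))/(2·12³·20000) = -1197/1953125 rad
Load 3 — triangular load w₀=5 kN/m (0→w₀ over full span):
  θ_3 = -w₀(2x(L-x)(L-2x)(x+2L)+x²(L-x)²)/(120LEI) = -5·(2·(12/5)·(12-(12/5))·(12-2·(12/5))·((12/5)+2·12)+(12/5)²·(12-(12/5))²)/(120·12·20000) = -126/78125 rad
Load 4 — applied couple M₀=8 kN·m at a=8 m (b=L-a=4):
  θ_4 = (R_Ax²/2 - M_Ax)/EI  [x≤a] with R_A=8/9, M_A=8/3 = ((8/9)·(12/5)²/2 - (8/3)·(12/5))/20000 = -3/15625 rad
Superposition: θ = Σ θ_i = -23622/1953125 rad ≈ -0.012094 rad

θ(12/5) = -23622/1953125 rad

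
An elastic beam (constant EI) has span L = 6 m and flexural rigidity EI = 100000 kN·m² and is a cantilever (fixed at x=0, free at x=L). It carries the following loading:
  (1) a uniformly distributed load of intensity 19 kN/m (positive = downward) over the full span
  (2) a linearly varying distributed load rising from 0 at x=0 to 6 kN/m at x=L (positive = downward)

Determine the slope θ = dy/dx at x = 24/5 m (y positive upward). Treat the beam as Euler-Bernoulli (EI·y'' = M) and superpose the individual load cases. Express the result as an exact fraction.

θ(24/5) = -32769/3906250 rad

Load 1 — uniform load w=19 kN/m over full span:
  θ_1 = -wx(x²-3Lx+3L²)/(6EI) = -19·(24/5)·((24/5)²-3·6·(24/5)+3·6²)/(6·100000) = -5301/781250 rad
Load 2 — triangular load w₀=6 kN/m (0→w₀ over full span):
  θ_2 = (w₀Lx²/4-w₀L²x/3-w₀x⁴/(24L))/EI = (6·6·(24/5)²/4-6·6²·(24/5)/3-6·(24/5)⁴/(24·6))/100000 = -3132/1953125 rad
Superposition: θ = Σ θ_i = -32769/3906250 rad ≈ -0.008389 rad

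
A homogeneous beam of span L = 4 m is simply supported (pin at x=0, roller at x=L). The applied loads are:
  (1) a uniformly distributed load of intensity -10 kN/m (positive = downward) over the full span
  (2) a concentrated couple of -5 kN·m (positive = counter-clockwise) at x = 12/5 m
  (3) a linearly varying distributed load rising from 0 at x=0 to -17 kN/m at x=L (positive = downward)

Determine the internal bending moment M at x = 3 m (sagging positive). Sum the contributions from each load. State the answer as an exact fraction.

M(3) = -229/8 kN·m

Load 1 — uniform load w=-10 kN/m over full span:
  M_1 = wx(L-x)/2 = (-10)·3·(4-3)/2 = -15 kN·m
Load 2 — applied couple M₀=-5 kN·m at a=12/5 m (b=L-a=8/5):
  M_2 = M₀x/L - M₀  [x>a] = (-5)·3/4 - (-5) = 5/4 kN·m
Load 3 — triangular load w₀=-17 kN/m (0→w₀ over full span):
  M_3 = w₀Lx/6 - w₀x³/(6L) = (-17)·4·3/6 - (-17)·3³/(6·4) = -119/8 kN·m
Superposition: M = Σ M_i = -229/8 kN·m ≈ -28.625000 kN·m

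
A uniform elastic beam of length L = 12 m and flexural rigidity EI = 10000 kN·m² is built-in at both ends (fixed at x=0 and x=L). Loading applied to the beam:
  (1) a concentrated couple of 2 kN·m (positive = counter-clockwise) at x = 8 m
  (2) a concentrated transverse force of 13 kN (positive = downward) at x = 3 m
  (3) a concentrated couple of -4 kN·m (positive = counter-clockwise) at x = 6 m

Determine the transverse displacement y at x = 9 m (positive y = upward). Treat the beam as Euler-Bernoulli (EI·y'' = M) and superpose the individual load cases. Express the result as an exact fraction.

y(9) = -1729/640000 m

Load 1 — applied couple M₀=2 kN·m at a=8 m (b=L-a=4):
  y_1 = (R_Ax³/6 - M_Ax²/2 - M₀(x-a)²/2)/EI  [x>a] with R_A=2/9, M_A=2/3 = ((2/9)·9³/6 - (2/3)·9²/2 - 2·(9-8)²/2)/10000 = -1/10000 m
Load 2 — point force P=13 kN at a=3 m (b=L-a=9):
  y_2 = -Pa²(L-x)²(3bL-(3b+a)(L-x))/(6L³EI)  [x>a] = -13·3²·(12-9)²·(3·9·12-(3·9+3)·(12-9))/(6·12³·10000) = -1521/640000 m
Load 3 — applied couple M₀=-4 kN·m at a=6 m (b=L-a=6):
  y_3 = (R_Ax³/6 - M_Ax²/2 - M₀(x-a)²/2)/EI  [x>a] with R_A=-1/2, M_A=-1 = ((-1/2)·9³/6 - (-1)·9²/2 - (-4)·(9-6)²/2)/10000 = -9/40000 m
Superposition: y = Σ y_i = -1729/640000 m ≈ -0.002702 m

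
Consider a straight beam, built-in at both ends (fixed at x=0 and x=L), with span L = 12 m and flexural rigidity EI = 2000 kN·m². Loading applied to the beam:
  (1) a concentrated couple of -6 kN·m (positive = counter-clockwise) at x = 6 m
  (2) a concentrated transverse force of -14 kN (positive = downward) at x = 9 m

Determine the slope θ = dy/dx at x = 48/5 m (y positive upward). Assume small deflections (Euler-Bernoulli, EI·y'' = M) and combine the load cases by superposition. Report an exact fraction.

Load 1 — applied couple M₀=-6 kN·m at a=6 m (b=L-a=6):
  θ_1 = (R_Ax²/2 - M_Ax - M₀(x-a))/EI  [x>a] with R_A=-3/4, M_A=-3/2 = ((-3/4)·(48/5)²/2 - (-3/2)·(48/5) - (-6)·((48/5)-6))/2000 = 9/12500 rad
Load 2 — point force P=-14 kN at a=9 m (b=L-a=3):
  θ_2 = Pa²(L-x)(2bL-(3b+a)(L-x))/(2L³EI)  [x>a] = (-14)·9²·(12-(48/5))·(2·3·12-(3·3+9)·(12-(48/5)))/(2·12³·2000) = -567/50000 rad
Superposition: θ = Σ θ_i = -531/50000 rad ≈ -0.010620 rad

θ(48/5) = -531/50000 rad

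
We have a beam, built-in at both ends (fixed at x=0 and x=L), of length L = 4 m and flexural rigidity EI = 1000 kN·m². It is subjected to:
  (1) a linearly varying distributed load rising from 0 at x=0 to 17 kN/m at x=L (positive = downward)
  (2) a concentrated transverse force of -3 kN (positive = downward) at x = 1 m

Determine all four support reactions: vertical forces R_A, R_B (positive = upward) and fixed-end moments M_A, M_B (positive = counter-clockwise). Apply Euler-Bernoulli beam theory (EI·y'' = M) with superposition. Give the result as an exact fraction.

Load 1 — triangular load w₀=17 kN/m (0→w₀ over full span):
  R_A = 3w₀L/20 = 3·17·4/20 = 51/5 kN
  M_A = w₀L²/30 = 17·4²/30 = 136/15 kN·m
  R_B = 7w₀L/20 = 7·17·4/20 = 119/5 kN
  M_B = -w₀L²/20 = -17·4²/20 = -68/5 kN·m
Load 2 — point force P=-3 kN at a=1 m (b=L-a=3):
  R_A = Pb²(3a+b)/L³ = (-3)·3²·(3·1+3)/4³ = -81/32 kN
  M_A = Pab²/L² = (-3)·1·3²/4² = -27/16 kN·m
  R_B = Pa²(a+3b)/L³ = (-3)·1²·(1+3·3)/4³ = -15/32 kN
  M_B = -Pa²b/L² = -(-3)·1²·3/4² = 9/16 kN·m
Superposition: R_A = 1227/160 kN, M_A = 1771/240 kN·m, R_B = 3733/160 kN, M_B = -1043/80 kN·m

R_A = 1227/160 kN, M_A = 1771/240 kN·m, R_B = 3733/160 kN, M_B = -1043/80 kN·m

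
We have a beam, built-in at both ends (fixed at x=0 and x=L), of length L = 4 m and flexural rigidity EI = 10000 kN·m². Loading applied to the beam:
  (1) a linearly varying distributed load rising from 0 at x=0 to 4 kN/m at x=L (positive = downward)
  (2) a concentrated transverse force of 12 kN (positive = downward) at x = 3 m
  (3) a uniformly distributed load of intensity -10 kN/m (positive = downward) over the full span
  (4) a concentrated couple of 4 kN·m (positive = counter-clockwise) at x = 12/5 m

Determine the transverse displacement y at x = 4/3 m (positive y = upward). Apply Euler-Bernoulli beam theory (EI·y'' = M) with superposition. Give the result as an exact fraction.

y(4/3) = 22381/91125000 m

Load 1 — triangular load w₀=4 kN/m (0→w₀ over full span):
  y_1 = -w₀x²(L-x)²(x+2L)/(120LEI) = -4·(4/3)²·(4-(4/3))²·((4/3)+2·4)/(120·4·10000) = -224/2278125 m
Load 2 — point force P=12 kN at a=3 m (b=L-a=1):
  y_2 = -Pb²x²(3aL-(3a+b)x)/(6L³EI)  [x≤a] = -12·1²·(4/3)²·(3·3·4-(3·3+1)·(4/3))/(6·4³·10000) = -17/135000 m
Load 3 — uniform load w=-10 kN/m over full span:
  y_3 = -wx²(L-x)²/(24EI) = -(-10)·(4/3)²·(4-(4/3))²/(24·10000) = 16/30375 m
Load 4 — applied couple M₀=4 kN·m at a=12/5 m (b=L-a=8/5):
  y_4 = (R_Ax³/6 - M_Ax²/2)/EI  [x≤a] with R_A=36/25, M_A=32/25 = ((36/25)·(4/3)³/6 - (32/25)·(4/3)²/2)/10000 = -8/140625 m
Superposition: y = Σ y_i = 22381/91125000 m ≈ 0.000246 m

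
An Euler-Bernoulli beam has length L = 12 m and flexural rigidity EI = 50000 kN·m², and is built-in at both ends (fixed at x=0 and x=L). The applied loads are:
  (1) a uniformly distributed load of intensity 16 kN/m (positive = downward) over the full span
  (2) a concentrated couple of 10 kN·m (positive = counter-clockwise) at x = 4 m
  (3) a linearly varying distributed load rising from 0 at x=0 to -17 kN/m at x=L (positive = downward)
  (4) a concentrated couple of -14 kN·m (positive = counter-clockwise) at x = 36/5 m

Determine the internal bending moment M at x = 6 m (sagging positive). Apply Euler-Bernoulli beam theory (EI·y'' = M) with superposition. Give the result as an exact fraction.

M(6) = 541/15 kN·m

Load 1 — uniform load w=16 kN/m over full span:
  M_1 = wLx/2 - wL²/12 - wx²/2 = 16·12·6/2 - 16·12²/12 - 16·6²/2 = 96 kN·m
Load 2 — applied couple M₀=10 kN·m at a=4 m (b=L-a=8):
  M_2 = R_Ax - M_A - M₀  [x>a] with R_A=10/9, M_A=0 = (10/9)·6 - 0 - 10 = -10/3 kN·m
Load 3 — triangular load w₀=-17 kN/m (0→w₀ over full span):
  M_3 = 3w₀Lx/20 - w₀L²/30 - w₀x³/(6L) = 3·(-17)·12·6/20 - (-17)·12²/30 - (-17)·6³/(6·12) = -51 kN·m
Load 4 — applied couple M₀=-14 kN·m at a=36/5 m (b=L-a=24/5):
  M_4 = R_Ax - M_A  [x≤a] with R_A=-42/25, M_A=-112/25 = (-42/25)·6 - (-112/25) = -28/5 kN·m
Superposition: M = Σ M_i = 541/15 kN·m ≈ 36.066667 kN·m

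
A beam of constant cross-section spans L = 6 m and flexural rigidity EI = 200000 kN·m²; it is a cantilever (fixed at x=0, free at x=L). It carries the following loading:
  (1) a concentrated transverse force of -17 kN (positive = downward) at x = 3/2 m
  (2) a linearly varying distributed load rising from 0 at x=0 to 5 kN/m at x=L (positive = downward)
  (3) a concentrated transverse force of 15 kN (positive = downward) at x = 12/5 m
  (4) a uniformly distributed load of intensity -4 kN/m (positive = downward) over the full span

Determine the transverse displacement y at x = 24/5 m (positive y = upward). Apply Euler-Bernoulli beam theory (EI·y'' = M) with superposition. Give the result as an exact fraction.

y(24/5) = -2371581/10000000000 m

Load 1 — point force P=-17 kN at a=3/2 m (b=L-a=9/2):
  y_1 = -Pa²(3x-a)/(6EI)  [x>a] = -(-17)·(3/2)²·(3·(24/5)-(3/2))/(6·200000) = 6579/16000000 m
Load 2 — triangular load w₀=5 kN/m (0→w₀ over full span):
  y_2 = (w₀Lx³/12-w₀L²x²/6-w₀x⁵/(120L))/EI = (5·6·(24/5)³/12-5·6²·(24/5)²/6-5·(24/5)⁵/(120·6))/200000 = -21114/9765625 m
Load 3 — point force P=15 kN at a=12/5 m (b=L-a=18/5):
  y_3 = -Pa²(3x-a)/(6EI)  [x>a] = -15·(12/5)²·(3·(24/5)-(12/5))/(6·200000) = -27/31250 m
Load 4 — uniform load w=-4 kN/m over full span:
  y_4 = -wx²(x²-4Lx+6L²)/(24EI) = -(-4)·(24/5)²·((24/5)²-4·6·(24/5)+6·6²)/(24·200000) = 4644/1953125 m
Superposition: y = Σ y_i = -2371581/10000000000 m ≈ -0.000237 m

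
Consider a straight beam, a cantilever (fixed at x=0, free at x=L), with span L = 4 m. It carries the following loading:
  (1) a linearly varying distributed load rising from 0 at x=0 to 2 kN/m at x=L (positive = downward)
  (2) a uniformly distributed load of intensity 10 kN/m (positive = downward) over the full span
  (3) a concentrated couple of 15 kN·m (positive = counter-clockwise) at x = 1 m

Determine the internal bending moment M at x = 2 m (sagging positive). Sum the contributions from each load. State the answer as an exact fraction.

M(2) = -70/3 kN·m

Load 1 — triangular load w₀=2 kN/m (0→w₀ over full span):
  M_1 = w₀Lx/2 - w₀L²/3 - w₀x³/(6L) = 2·4·2/2 - 2·4²/3 - 2·2³/(6·4) = -10/3 kN·m
Load 2 — uniform load w=10 kN/m over full span:
  M_2 = -w(L-x)²/2 = -10·(4-2)²/2 = -20 kN·m
Load 3 — applied couple M₀=15 kN·m at a=1 m (b=L-a=3):
  M_3 = 0  [x>a] = 0 kN·m
Superposition: M = Σ M_i = -70/3 kN·m ≈ -23.333333 kN·m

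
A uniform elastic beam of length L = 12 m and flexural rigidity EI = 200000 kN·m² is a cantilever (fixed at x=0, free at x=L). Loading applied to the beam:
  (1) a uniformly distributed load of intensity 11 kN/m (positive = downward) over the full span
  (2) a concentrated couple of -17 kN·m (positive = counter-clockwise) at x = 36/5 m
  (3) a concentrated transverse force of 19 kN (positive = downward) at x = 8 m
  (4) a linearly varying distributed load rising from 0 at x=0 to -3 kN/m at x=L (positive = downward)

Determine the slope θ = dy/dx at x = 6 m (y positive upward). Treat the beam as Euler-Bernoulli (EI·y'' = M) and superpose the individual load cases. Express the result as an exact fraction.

Load 1 — uniform load w=11 kN/m over full span:
  θ_1 = -wx(x²-3Lx+3L²)/(6EI) = -11·6·(6²-3·12·6+3·12²)/(6·200000) = -693/50000 rad
Load 2 — applied couple M₀=-17 kN·m at a=36/5 m (b=L-a=24/5):
  θ_2 = M₀x/EI  [x≤a] = (-17)·6/200000 = -51/100000 rad
Load 3 — point force P=19 kN at a=8 m (b=L-a=4):
  θ_3 = -Px(2a-x)/(2EI)  [x≤a] = -19·6·(2·8-6)/(2·200000) = -57/20000 rad
Load 4 — triangular load w₀=-3 kN/m (0→w₀ over full span):
  θ_4 = (w₀Lx²/4-w₀L²x/3-w₀x⁴/(24L))/EI = ((-3)·12·6²/4-(-3)·12²·6/3-(-3)·6⁴/(24·12))/200000 = 1107/400000 rad
Superposition: θ = Σ θ_i = -5781/400000 rad ≈ -0.014453 rad

θ(6) = -5781/400000 rad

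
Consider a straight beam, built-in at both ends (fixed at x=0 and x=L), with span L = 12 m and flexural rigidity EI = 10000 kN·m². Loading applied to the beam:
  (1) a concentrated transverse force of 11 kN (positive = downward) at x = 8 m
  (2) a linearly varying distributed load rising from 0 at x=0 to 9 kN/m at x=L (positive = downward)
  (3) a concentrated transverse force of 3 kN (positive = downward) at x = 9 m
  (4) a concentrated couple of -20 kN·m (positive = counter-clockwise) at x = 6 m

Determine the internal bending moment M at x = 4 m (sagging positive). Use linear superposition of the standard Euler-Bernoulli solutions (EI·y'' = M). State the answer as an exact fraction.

M(4) = 22501/2160 kN·m

Load 1 — point force P=11 kN at a=8 m (b=L-a=4):
  M_1 = Pb²(3a+b)x/L³ - Pab²/L²  [x≤a] = 11·4²·(3·8+4)·4/12³ - 11·8·4²/12² = 44/27 kN·m
Load 2 — triangular load w₀=9 kN/m (0→w₀ over full span):
  M_2 = 3w₀Lx/20 - w₀L²/30 - w₀x³/(6L) = 3·9·12·4/20 - 9·12²/30 - 9·4³/(6·12) = 68/5 kN·m
Load 3 — point force P=3 kN at a=9 m (b=L-a=3):
  M_3 = Pb²(3a+b)x/L³ - Pab²/L²  [x≤a] = 3·3²·(3·9+3)·4/12³ - 3·9·3²/12² = 3/16 kN·m
Load 4 — applied couple M₀=-20 kN·m at a=6 m (b=L-a=6):
  M_4 = R_Ax - M_A  [x≤a] with R_A=-5/2, M_A=-5 = (-5/2)·4 - (-5) = -5 kN·m
Superposition: M = Σ M_i = 22501/2160 kN·m ≈ 10.417130 kN·m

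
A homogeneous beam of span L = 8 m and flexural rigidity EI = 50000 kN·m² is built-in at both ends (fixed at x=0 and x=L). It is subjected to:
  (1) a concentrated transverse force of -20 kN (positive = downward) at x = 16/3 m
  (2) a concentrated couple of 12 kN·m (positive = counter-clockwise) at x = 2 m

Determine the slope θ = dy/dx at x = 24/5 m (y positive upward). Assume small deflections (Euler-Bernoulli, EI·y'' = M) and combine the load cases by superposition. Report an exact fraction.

Load 1 — point force P=-20 kN at a=16/3 m (b=L-a=8/3):
  θ_1 = -Pb²x(2aL-(3a+b)x)/(2L³EI)  [x≤a] = -(-20)·(8/3)²·(24/5)·(2·(16/3)·8-(3·(16/3)+(8/3))·(24/5))/(2·8³·50000) = -8/140625 rad
Load 2 — applied couple M₀=12 kN·m at a=2 m (b=L-a=6):
  θ_2 = (R_Ax²/2 - M_Ax - M₀(x-a))/EI  [x>a] with R_A=27/16, M_A=-9/4 = ((27/16)·(24/5)²/2 - (-9/4)·(24/5) - 12·((24/5)-2))/50000 = -21/312500 rad
Superposition: θ = Σ θ_i = -349/2812500 rad ≈ -0.000124 rad

θ(24/5) = -349/2812500 rad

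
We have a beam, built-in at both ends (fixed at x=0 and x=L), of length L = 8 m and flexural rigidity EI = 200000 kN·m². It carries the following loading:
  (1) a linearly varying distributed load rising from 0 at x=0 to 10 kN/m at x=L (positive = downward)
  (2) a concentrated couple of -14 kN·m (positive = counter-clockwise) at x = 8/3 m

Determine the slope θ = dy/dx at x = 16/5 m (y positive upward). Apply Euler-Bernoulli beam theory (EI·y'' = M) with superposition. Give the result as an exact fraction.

Load 1 — triangular load w₀=10 kN/m (0→w₀ over full span):
  θ_1 = -w₀(2x(L-x)(L-2x)(x+2L)+x²(L-x)²)/(120LEI) = -10·(2·(16/5)·(8-(16/5))·(8-2·(16/5))·((16/5)+2·8)+(16/5)²·(8-(16/5))²)/(120·8·200000) = -24/390625 rad
Load 2 — applied couple M₀=-14 kN·m at a=8/3 m (b=L-a=16/3):
  θ_2 = (R_Ax²/2 - M_Ax - M₀(x-a))/EI  [x>a] with R_A=-7/3, M_A=0 = ((-7/3)·(16/5)²/2 - 0·(16/5) - (-14)·((16/5)-(8/3)))/200000 = -7/312500 rad
Superposition: θ = Σ θ_i = -131/1562500 rad ≈ -0.000084 rad

θ(16/5) = -131/1562500 rad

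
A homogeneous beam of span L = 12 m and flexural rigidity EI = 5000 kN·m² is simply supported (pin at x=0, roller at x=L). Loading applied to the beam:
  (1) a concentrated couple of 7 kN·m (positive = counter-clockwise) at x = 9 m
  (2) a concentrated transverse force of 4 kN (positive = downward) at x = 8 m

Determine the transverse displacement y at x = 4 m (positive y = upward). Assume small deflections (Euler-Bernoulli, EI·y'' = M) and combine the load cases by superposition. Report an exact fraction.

Load 1 — applied couple M₀=7 kN·m at a=9 m (b=L-a=3):
  y_1 = (M₀x³/(6L)+C₁x)/EI  [x≤a] with C₁=M₀(3b²-L²)/(6L)=-91/8 = (7·4³/(6·12)+(-91/8)·4)/5000 = -707/90000 m
Load 2 — point force P=4 kN at a=8 m (b=L-a=4):
  y_2 = -Pbx(L²-b²-x²)/(6LEI)  [x≤a] = -4·4·4·(12²-4²-4²)/(6·12·5000) = -112/5625 m
Superposition: y = Σ y_i = -833/30000 m ≈ -0.027767 m

y(4) = -833/30000 m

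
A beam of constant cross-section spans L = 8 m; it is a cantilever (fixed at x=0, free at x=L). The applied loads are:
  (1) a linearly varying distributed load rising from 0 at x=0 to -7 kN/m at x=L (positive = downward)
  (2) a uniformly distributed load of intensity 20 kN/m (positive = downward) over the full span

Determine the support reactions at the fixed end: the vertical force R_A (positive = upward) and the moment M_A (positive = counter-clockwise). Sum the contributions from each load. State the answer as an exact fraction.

Load 1 — triangular load w₀=-7 kN/m (0→w₀ over full span):
  R_A = w₀L/2 = (-7)·8/2 = -28 kN
  M_A = w₀L²/3 = (-7)·8²/3 = -448/3 kN·m
Load 2 — uniform load w=20 kN/m over full span:
  R_A = wL = 20·8 = 160 kN
  M_A = wL²/2 = 20·8²/2 = 640 kN·m
Superposition: R_A = 132 kN, M_A = 1472/3 kN·m

R_A = 132 kN, M_A = 1472/3 kN·m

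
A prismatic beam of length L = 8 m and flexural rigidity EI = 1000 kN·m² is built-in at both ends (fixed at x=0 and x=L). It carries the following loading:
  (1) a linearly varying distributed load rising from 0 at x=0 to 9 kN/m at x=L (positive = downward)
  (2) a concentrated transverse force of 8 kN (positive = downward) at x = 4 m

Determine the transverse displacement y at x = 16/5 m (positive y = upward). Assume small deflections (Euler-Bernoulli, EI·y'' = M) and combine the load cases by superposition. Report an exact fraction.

y(16/5) = -360832/5859375 m

Load 1 — triangular load w₀=9 kN/m (0→w₀ over full span):
  y_1 = -w₀x²(L-x)²(x+2L)/(120LEI) = -9·(16/5)²·(8-(16/5))²·((16/5)+2·8)/(120·8·1000) = -82944/1953125 m
Load 2 — point force P=8 kN at a=4 m (b=L-a=4):
  y_2 = -Pb²x²(3aL-(3a+b)x)/(6L³EI)  [x≤a] = -8·4²·(16/5)²·(3·4·8-(3·4+4)·(16/5))/(6·8³·1000) = -896/46875 m
Superposition: y = Σ y_i = -360832/5859375 m ≈ -0.061582 m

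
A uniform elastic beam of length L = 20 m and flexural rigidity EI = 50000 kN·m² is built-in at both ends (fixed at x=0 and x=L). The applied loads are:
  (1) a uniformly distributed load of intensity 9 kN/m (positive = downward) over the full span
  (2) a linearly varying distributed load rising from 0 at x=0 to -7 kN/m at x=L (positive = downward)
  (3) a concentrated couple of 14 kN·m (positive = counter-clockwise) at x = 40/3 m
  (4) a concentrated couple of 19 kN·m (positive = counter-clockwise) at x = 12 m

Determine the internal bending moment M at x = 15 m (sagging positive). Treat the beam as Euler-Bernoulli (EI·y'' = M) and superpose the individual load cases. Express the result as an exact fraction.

M(15) = 2089/600 kN·m

Load 1 — uniform load w=9 kN/m over full span:
  M_1 = wLx/2 - wL²/12 - wx²/2 = 9·20·15/2 - 9·20²/12 - 9·15²/2 = 75/2 kN·m
Load 2 — triangular load w₀=-7 kN/m (0→w₀ over full span):
  M_2 = 3w₀Lx/20 - w₀L²/30 - w₀x³/(6L) = 3·(-7)·20·15/20 - (-7)·20²/30 - (-7)·15³/(6·20) = -595/24 kN·m
Load 3 — applied couple M₀=14 kN·m at a=40/3 m (b=L-a=20/3):
  M_3 = R_Ax - M_A - M₀  [x>a] with R_A=14/15, M_A=14/3 = (14/15)·15 - (14/3) - 14 = -14/3 kN·m
Load 4 — applied couple M₀=19 kN·m at a=12 m (b=L-a=8):
  M_4 = R_Ax - M_A - M₀  [x>a] with R_A=171/125, M_A=152/25 = (171/125)·15 - (152/25) - 19 = -114/25 kN·m
Superposition: M = Σ M_i = 2089/600 kN·m ≈ 3.481667 kN·m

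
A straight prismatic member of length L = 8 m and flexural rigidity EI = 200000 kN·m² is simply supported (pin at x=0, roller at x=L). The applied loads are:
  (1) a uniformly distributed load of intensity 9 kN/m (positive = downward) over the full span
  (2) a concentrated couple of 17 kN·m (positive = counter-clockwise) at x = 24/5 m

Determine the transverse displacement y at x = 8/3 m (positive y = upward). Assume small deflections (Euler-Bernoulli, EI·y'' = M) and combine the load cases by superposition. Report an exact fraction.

y(8/3) = -13982/6328125 m

Load 1 — uniform load w=9 kN/m over full span:
  y_1 = -wx(L³-2Lx²+x³)/(24EI) = -9·(8/3)·(8³-2·8·(8/3)²+(8/3)³)/(24·200000) = -176/84375 m
Load 2 — applied couple M₀=17 kN·m at a=24/5 m (b=L-a=16/5):
  y_2 = (M₀x³/(6L)+C₁x)/EI  [x≤a] with C₁=M₀(3b²-L²)/(6L)=-884/75 = (17·(8/3)³/(6·8)+(-884/75)·(8/3))/200000 = -782/6328125 m
Superposition: y = Σ y_i = -13982/6328125 m ≈ -0.002210 m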